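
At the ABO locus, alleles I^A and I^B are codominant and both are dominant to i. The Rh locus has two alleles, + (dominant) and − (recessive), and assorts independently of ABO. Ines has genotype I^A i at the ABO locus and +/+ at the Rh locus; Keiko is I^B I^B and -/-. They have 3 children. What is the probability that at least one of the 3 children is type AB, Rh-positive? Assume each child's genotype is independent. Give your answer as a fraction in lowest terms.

7/8

ABO cross I^A i × I^B I^B → 1/2 B, 1/2 AB.
Rh cross +/+ × -/- → 1 Rh+; so P(type AB, Rh-positive) = 1/2 × 1 = 1/2 per child.
P(none) = (1/2)^3 = 1/8; P(at least one) = 1 − 1/8 = 7/8.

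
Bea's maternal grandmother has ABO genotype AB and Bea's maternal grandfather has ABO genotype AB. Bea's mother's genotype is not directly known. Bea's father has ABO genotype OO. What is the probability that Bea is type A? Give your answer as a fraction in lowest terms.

Bea's mother's ABO genotype from AB × AB: 1/4 AA, 1/2 AB, 1/4 BB.
Crossing each possibility with the father OO and summing P(type A): 1/4·1 + 1/2·1/2 + 1/4·0 = 1/2.

1/2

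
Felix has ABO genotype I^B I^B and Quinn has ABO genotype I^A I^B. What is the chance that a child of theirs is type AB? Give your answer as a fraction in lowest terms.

ABO cross I^B I^B × I^A I^B → offspring phenotypes: 1/2 B, 1/2 AB.
So P(type AB) = 1/2.

1/2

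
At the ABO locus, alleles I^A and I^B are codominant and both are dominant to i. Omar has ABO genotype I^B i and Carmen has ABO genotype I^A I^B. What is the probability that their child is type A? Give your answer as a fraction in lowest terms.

ABO cross I^B i × I^A I^B → offspring phenotypes: 1/4 A, 1/2 B, 1/4 AB.
So P(type A) = 1/4.

1/4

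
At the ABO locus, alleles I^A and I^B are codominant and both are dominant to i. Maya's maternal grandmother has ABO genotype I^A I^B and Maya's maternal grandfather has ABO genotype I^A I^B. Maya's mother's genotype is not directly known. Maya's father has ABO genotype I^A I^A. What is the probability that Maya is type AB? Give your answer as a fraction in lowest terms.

1/2

Maya's mother's ABO genotype from I^A I^B × I^A I^B: 1/4 I^A I^A, 1/2 I^A I^B, 1/4 I^B I^B.
Crossing each possibility with the father I^A I^A and summing P(type AB): 1/4·0 + 1/2·1/2 + 1/4·1 = 1/2.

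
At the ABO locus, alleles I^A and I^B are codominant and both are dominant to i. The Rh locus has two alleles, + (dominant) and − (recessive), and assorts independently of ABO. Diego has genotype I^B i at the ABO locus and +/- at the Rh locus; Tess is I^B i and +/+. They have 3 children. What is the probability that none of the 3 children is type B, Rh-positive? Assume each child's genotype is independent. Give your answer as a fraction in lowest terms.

ABO cross I^B i × I^B i → 1/4 O, 3/4 B.
Rh cross +/- × +/+ → 1 Rh+; so P(type B, Rh-positive) = 3/4 × 1 = 3/4 per child.
P(not type B, Rh-positive) = 1/4 for one child; (1/4)^3 = 1/64.

1/64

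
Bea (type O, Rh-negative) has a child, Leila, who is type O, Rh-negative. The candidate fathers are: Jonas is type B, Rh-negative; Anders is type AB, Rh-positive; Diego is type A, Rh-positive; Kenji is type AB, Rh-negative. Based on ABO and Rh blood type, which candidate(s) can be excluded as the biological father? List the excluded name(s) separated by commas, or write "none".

Anders, Kenji

A candidate is excluded only if no genotype consistent with his phenotype could produce a type O, Rh-negative child with a type O, Rh-negative mother.
Anders (type AB, Rh+): no genotype consistent with that phenotype can produce a type-O Rh- child with a type-O mother.
Kenji (type AB, Rh-): no genotype consistent with that phenotype can produce a type-O Rh- child with a type-O mother.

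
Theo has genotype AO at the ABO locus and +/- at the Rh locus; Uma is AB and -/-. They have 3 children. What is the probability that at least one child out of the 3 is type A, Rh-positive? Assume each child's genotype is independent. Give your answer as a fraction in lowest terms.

37/64

ABO cross AO × AB → 1/2 A, 1/4 B, 1/4 AB.
Rh cross +/- × -/- → 1/2 Rh+, 1/2 Rh-; so P(type A, Rh-positive) = 1/2 × 1/2 = 1/4 per child.
P(none) = (3/4)^3 = 27/64; P(at least one) = 1 − 27/64 = 37/64.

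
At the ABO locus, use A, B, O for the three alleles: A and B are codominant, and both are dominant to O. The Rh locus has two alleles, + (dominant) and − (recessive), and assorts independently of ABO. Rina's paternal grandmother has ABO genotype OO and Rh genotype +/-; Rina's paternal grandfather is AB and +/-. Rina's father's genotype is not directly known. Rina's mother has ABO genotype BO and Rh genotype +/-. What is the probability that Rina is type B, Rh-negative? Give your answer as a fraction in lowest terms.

Rina's father's ABO genotype from OO × AB: 1/2 AO, 1/2 BO.
Crossing each possibility with the mother BO and summing P(type B): 1/2·1/4 + 1/2·3/4 = 1/2.
Similarly for Rh via the father's Rh distribution: P(Rh-) = 1/4.
Independent loci: 1/2 × 1/4 = 1/8.

1/8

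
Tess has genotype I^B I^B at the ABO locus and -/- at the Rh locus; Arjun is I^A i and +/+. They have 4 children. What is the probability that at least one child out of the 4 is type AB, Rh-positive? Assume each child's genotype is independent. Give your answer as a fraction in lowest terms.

ABO cross I^B I^B × I^A i → 1/2 B, 1/2 AB.
Rh cross -/- × +/+ → 1 Rh+; so P(type AB, Rh-positive) = 1/2 × 1 = 1/2 per child.
P(none) = (1/2)^4 = 1/16; P(at least one) = 1 − 1/16 = 15/16.

15/16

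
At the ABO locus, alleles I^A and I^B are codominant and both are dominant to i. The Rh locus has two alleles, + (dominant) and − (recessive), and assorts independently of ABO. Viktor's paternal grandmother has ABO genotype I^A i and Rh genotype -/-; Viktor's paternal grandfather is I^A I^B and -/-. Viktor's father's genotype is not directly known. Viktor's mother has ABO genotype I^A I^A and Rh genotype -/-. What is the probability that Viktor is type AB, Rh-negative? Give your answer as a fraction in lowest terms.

Viktor's father's ABO genotype from I^A i × I^A I^B: 1/4 I^A I^A, 1/4 I^A I^B, 1/4 I^A i, 1/4 I^B i.
Crossing each possibility with the mother I^A I^A and summing P(type AB): 1/4·0 + 1/4·1/2 + 1/4·0 + 1/4·1/2 = 1/4.
Similarly for Rh via the father's Rh distribution: P(Rh-) = 1.
Independent loci: 1/4 × 1 = 1/4.

1/4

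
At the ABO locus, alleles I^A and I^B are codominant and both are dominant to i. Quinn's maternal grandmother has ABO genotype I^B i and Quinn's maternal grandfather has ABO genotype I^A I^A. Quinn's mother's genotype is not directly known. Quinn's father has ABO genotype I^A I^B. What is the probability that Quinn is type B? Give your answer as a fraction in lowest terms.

Quinn's mother's ABO genotype from I^B i × I^A I^A: 1/2 I^A I^B, 1/2 I^A i.
Crossing each possibility with the father I^A I^B and summing P(type B): 1/2·1/4 + 1/2·1/4 = 1/4.

1/4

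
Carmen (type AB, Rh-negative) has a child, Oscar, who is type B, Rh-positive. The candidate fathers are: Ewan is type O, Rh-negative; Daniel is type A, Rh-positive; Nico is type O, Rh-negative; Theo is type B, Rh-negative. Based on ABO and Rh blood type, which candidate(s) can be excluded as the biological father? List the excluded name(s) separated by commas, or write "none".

A candidate is excluded only if no genotype consistent with his phenotype could produce a type B, Rh-positive child with a type AB, Rh-negative mother.
Ewan (type O, Rh-): no genotype consistent with that phenotype can produce a type-B Rh+ child with a type-AB mother.
Nico (type O, Rh-): no genotype consistent with that phenotype can produce a type-B Rh+ child with a type-AB mother.
Theo (type B, Rh-): no genotype consistent with that phenotype can produce a type-B Rh+ child with a type-AB mother.

Ewan, Nico, Theo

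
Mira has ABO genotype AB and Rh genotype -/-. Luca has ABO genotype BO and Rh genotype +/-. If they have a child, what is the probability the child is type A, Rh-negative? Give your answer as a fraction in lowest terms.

1/8

ABO cross AB × BO → offspring phenotypes: 1/4 A, 1/2 B, 1/4 AB.
Rh cross -/- × +/- → 1/2 Rh+, 1/2 Rh-.
Independent loci: P(type A, Rh-negative) = 1/4 × 1/2 = 1/8.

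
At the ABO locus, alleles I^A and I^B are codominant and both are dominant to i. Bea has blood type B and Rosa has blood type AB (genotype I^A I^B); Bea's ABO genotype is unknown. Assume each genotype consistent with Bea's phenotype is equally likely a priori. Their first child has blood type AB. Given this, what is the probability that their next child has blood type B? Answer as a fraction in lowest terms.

1/2

Possible genotypes: Bea ∈ {I^B I^B, I^B i}; Rosa ∈ {I^A I^B}.
Weight each parental genotype pair by prior × P(type-AB child):
  I^B I^B × I^A I^B: posterior weight 2/3; P(next child type B) = 1/2.
  I^B i × I^A I^B: posterior weight 1/3; P(next child type B) = 1/2.
Weighted sum = 1/2.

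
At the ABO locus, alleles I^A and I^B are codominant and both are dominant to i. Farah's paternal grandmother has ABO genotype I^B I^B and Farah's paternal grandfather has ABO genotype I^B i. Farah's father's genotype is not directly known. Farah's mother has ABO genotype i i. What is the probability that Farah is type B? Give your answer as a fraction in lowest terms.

Farah's father's ABO genotype from I^B I^B × I^B i: 1/2 I^B I^B, 1/2 I^B i.
Crossing each possibility with the mother i i and summing P(type B): 1/2·1 + 1/2·1/2 = 3/4.

3/4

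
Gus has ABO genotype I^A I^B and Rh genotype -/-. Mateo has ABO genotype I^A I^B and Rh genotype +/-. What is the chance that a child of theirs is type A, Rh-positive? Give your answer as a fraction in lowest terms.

1/8

ABO cross I^A I^B × I^A I^B → offspring phenotypes: 1/4 A, 1/4 B, 1/2 AB.
Rh cross -/- × +/- → 1/2 Rh+, 1/2 Rh-.
Independent loci: P(type A, Rh-positive) = 1/4 × 1/2 = 1/8.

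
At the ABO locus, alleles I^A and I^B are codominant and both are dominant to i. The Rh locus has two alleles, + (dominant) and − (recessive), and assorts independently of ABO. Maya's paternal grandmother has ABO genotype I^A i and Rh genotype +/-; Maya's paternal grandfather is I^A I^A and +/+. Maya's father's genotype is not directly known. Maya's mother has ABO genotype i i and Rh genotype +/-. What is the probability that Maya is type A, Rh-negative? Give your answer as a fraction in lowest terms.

Maya's father's ABO genotype from I^A i × I^A I^A: 1/2 I^A I^A, 1/2 I^A i.
Crossing each possibility with the mother i i and summing P(type A): 1/2·1 + 1/2·1/2 = 3/4.
Similarly for Rh via the father's Rh distribution: P(Rh-) = 1/8.
Independent loci: 3/4 × 1/8 = 3/32.

3/32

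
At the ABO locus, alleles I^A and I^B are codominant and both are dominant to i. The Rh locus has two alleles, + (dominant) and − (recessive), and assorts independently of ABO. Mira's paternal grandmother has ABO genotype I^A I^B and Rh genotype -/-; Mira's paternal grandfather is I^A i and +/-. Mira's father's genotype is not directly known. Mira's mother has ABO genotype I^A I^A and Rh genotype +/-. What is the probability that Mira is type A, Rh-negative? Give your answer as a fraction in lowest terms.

Mira's father's ABO genotype from I^A I^B × I^A i: 1/4 I^A I^A, 1/4 I^A I^B, 1/4 I^A i, 1/4 I^B i.
Crossing each possibility with the mother I^A I^A and summing P(type A): 1/4·1 + 1/4·1/2 + 1/4·1 + 1/4·1/2 = 3/4.
Similarly for Rh via the father's Rh distribution: P(Rh-) = 3/8.
Independent loci: 3/4 × 3/8 = 9/32.

9/32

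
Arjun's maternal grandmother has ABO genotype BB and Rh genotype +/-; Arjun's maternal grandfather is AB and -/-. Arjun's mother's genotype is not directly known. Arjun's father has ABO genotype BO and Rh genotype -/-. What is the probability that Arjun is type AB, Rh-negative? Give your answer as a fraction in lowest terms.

3/32

Arjun's mother's ABO genotype from BB × AB: 1/2 AB, 1/2 BB.
Crossing each possibility with the father BO and summing P(type AB): 1/2·1/4 + 1/2·0 = 1/8.
Similarly for Rh via the mother's Rh distribution: P(Rh-) = 3/4.
Independent loci: 1/8 × 3/4 = 3/32.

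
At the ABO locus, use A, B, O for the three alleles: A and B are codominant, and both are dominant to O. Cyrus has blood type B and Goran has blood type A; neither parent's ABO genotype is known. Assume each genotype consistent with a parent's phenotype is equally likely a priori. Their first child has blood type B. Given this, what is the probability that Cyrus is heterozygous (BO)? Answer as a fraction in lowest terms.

1/3

Possible genotypes: Cyrus ∈ {BB, BO}; Goran ∈ {AA, AO}.
Weight each parental genotype pair by prior × P(type-B child):
  BB × AO: posterior weight 2/3.
  BO × AO: posterior weight 1/3.
Sum the posterior weight over pairs where Cyrus is BO: 1/3.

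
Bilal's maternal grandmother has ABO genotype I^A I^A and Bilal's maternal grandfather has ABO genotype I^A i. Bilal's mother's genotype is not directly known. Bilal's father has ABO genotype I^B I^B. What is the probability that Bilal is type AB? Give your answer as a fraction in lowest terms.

Bilal's mother's ABO genotype from I^A I^A × I^A i: 1/2 I^A I^A, 1/2 I^A i.
Crossing each possibility with the father I^B I^B and summing P(type AB): 1/2·1 + 1/2·1/2 = 3/4.

3/4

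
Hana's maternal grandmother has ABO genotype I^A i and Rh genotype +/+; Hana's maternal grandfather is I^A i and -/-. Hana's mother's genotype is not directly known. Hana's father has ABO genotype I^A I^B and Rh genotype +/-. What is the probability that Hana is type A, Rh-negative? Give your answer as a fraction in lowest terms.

1/8

Hana's mother's ABO genotype from I^A i × I^A i: 1/4 I^A I^A, 1/2 I^A i, 1/4 i i.
Crossing each possibility with the father I^A I^B and summing P(type A): 1/4·1/2 + 1/2·1/2 + 1/4·1/2 = 1/2.
Similarly for Rh via the mother's Rh distribution: P(Rh-) = 1/4.
Independent loci: 1/2 × 1/4 = 1/8.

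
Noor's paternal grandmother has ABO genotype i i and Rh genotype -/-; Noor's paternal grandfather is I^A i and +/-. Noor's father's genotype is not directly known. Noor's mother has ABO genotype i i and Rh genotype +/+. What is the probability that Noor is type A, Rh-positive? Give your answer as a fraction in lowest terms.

Noor's father's ABO genotype from i i × I^A i: 1/2 I^A i, 1/2 i i.
Crossing each possibility with the mother i i and summing P(type A): 1/2·1/2 + 1/2·0 = 1/4.
Similarly for Rh via the father's Rh distribution: P(Rh+) = 1.
Independent loci: 1/4 × 1 = 1/4.

1/4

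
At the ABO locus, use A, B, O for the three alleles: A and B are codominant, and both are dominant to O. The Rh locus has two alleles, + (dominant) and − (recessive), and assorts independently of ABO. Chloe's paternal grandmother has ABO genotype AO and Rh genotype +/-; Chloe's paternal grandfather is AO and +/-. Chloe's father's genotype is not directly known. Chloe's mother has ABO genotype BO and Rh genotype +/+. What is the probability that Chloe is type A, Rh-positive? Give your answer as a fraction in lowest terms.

Chloe's father's ABO genotype from AO × AO: 1/4 AA, 1/2 AO, 1/4 OO.
Crossing each possibility with the mother BO and summing P(type A): 1/4·1/2 + 1/2·1/4 + 1/4·0 = 1/4.
Similarly for Rh via the father's Rh distribution: P(Rh+) = 1.
Independent loci: 1/4 × 1 = 1/4.

1/4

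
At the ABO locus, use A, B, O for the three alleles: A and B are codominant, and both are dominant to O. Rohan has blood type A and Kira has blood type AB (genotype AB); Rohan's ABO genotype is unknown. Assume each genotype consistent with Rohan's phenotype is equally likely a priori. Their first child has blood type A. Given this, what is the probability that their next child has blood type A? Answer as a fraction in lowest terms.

1/2

Possible genotypes: Rohan ∈ {AA, AO}; Kira ∈ {AB}.
Weight each parental genotype pair by prior × P(type-A child):
  AA × AB: posterior weight 1/2; P(next child type A) = 1/2.
  AO × AB: posterior weight 1/2; P(next child type A) = 1/2.
Weighted sum = 1/2.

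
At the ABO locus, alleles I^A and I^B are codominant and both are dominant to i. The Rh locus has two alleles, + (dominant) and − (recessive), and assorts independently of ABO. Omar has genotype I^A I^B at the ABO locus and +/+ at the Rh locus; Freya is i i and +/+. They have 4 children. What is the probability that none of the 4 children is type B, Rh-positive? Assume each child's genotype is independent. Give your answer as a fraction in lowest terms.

1/16

ABO cross I^A I^B × i i → 1/2 A, 1/2 B.
Rh cross +/+ × +/+ → 1 Rh+; so P(type B, Rh-positive) = 1/2 × 1 = 1/2 per child.
P(not type B, Rh-positive) = 1/2 for one child; (1/2)^4 = 1/16.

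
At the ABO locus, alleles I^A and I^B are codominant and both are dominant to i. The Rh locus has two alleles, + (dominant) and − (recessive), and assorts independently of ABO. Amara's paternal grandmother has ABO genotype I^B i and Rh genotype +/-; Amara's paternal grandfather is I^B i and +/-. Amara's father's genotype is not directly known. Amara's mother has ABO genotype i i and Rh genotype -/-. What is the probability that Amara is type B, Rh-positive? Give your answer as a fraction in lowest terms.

Amara's father's ABO genotype from I^B i × I^B i: 1/4 I^B I^B, 1/2 I^B i, 1/4 i i.
Crossing each possibility with the mother i i and summing P(type B): 1/4·1 + 1/2·1/2 + 1/4·0 = 1/2.
Similarly for Rh via the father's Rh distribution: P(Rh+) = 1/2.
Independent loci: 1/2 × 1/2 = 1/4.

1/4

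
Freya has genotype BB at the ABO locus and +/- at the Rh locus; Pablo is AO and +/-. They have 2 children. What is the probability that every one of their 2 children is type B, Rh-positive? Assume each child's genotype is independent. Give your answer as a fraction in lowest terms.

ABO cross BB × AO → 1/2 B, 1/2 AB.
Rh cross +/- × +/- → 3/4 Rh+, 1/4 Rh-; so P(type B, Rh-positive) = 1/2 × 3/4 = 3/8 per child.
All 2 independent: (3/8)^2 = 9/64.

9/64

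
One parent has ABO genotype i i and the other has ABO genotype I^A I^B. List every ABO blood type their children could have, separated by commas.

Gametes from i i × I^A I^B give offspring ABO genotypes I^A i, I^B i, i.e. phenotypes A, B.

A, B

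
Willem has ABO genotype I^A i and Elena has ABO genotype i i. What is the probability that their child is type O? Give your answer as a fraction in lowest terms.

ABO cross I^A i × i i → offspring phenotypes: 1/2 O, 1/2 A.
So P(type O) = 1/2.

1/2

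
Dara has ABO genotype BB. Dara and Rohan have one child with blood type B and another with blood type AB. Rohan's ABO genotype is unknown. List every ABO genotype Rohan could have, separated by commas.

For each candidate genotype of Rohan, check whether crossing it with BB can produce every observed child phenotype.
  AA → possible child types {AB} ✗
  AB → possible child types {B, AB} ✓
  AO → possible child types {B, AB} ✓
  BB → possible child types {B} ✗
  BO → possible child types {B} ✗
  OO → possible child types {B} ✗

AB, AO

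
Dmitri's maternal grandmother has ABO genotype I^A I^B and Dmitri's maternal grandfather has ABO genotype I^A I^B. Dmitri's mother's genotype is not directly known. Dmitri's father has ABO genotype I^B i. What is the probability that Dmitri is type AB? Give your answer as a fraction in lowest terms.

1/4

Dmitri's mother's ABO genotype from I^A I^B × I^A I^B: 1/4 I^A I^A, 1/2 I^A I^B, 1/4 I^B I^B.
Crossing each possibility with the father I^B i and summing P(type AB): 1/4·1/2 + 1/2·1/4 + 1/4·0 = 1/4.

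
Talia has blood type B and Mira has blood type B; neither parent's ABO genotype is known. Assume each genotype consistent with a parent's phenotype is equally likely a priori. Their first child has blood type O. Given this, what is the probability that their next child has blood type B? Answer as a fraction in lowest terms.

Possible genotypes: Talia ∈ {BB, BO}; Mira ∈ {BB, BO}.
Weight each parental genotype pair by prior × P(type-O child):
  BO × BO: posterior weight 1; P(next child type B) = 3/4.
Weighted sum = 3/4.

3/4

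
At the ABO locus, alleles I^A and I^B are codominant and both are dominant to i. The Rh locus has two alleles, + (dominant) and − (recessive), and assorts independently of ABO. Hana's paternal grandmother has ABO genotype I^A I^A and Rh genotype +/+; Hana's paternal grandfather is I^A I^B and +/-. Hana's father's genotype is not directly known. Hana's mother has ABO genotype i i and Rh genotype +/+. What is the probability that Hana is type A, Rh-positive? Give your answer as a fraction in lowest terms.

Hana's father's ABO genotype from I^A I^A × I^A I^B: 1/2 I^A I^A, 1/2 I^A I^B.
Crossing each possibility with the mother i i and summing P(type A): 1/2·1 + 1/2·1/2 = 3/4.
Similarly for Rh via the father's Rh distribution: P(Rh+) = 1.
Independent loci: 3/4 × 1 = 3/4.

3/4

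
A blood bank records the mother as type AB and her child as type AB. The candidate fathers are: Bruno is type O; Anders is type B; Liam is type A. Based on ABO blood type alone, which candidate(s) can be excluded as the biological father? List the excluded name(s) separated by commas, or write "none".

Bruno

A candidate is excluded only if no genotype consistent with his phenotype could produce a type AB child with a type AB mother.
Bruno (type O): no genotype consistent with that phenotype can produce a type-AB child with a type-AB mother.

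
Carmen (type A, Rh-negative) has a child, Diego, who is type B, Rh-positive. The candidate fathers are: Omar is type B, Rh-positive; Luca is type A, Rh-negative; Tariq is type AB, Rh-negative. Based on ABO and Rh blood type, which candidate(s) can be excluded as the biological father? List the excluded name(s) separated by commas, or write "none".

A candidate is excluded only if no genotype consistent with his phenotype could produce a type B, Rh-positive child with a type A, Rh-negative mother.
Luca (type A, Rh-): no genotype consistent with that phenotype can produce a type-B Rh+ child with a type-A mother.
Tariq (type AB, Rh-): no genotype consistent with that phenotype can produce a type-B Rh+ child with a type-A mother.

Luca, Tariq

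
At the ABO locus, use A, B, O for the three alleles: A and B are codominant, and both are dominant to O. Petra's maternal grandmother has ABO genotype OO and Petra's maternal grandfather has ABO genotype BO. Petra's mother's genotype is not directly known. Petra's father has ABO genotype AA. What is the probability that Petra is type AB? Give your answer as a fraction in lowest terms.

Petra's mother's ABO genotype from OO × BO: 1/2 BO, 1/2 OO.
Crossing each possibility with the father AA and summing P(type AB): 1/2·1/2 + 1/2·0 = 1/4.

1/4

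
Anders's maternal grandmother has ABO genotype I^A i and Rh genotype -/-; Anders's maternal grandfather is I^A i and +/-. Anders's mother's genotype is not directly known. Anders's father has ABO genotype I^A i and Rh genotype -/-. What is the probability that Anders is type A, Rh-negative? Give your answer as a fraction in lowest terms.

9/16

Anders's mother's ABO genotype from I^A i × I^A i: 1/4 I^A I^A, 1/2 I^A i, 1/4 i i.
Crossing each possibility with the father I^A i and summing P(type A): 1/4·1 + 1/2·3/4 + 1/4·1/2 = 3/4.
Similarly for Rh via the mother's Rh distribution: P(Rh-) = 3/4.
Independent loci: 3/4 × 3/4 = 9/16.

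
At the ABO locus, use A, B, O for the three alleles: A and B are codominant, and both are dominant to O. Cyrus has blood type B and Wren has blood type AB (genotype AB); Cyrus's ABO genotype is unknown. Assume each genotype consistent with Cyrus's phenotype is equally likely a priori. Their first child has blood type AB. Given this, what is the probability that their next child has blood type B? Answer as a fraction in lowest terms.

Possible genotypes: Cyrus ∈ {BB, BO}; Wren ∈ {AB}.
Weight each parental genotype pair by prior × P(type-AB child):
  BB × AB: posterior weight 2/3; P(next child type B) = 1/2.
  BO × AB: posterior weight 1/3; P(next child type B) = 1/2.
Weighted sum = 1/2.

1/2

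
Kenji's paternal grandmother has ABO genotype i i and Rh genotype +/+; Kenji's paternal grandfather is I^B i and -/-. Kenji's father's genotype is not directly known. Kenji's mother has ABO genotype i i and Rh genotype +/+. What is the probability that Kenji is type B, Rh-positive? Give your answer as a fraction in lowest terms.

1/4

Kenji's father's ABO genotype from i i × I^B i: 1/2 I^B i, 1/2 i i.
Crossing each possibility with the mother i i and summing P(type B): 1/2·1/2 + 1/2·0 = 1/4.
Similarly for Rh via the father's Rh distribution: P(Rh+) = 1.
Independent loci: 1/4 × 1 = 1/4.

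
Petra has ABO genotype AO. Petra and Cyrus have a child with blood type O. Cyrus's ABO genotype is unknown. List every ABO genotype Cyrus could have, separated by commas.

AO, BO, OO

For each candidate genotype of Cyrus, check whether crossing it with AO can produce every observed child phenotype.
  AA → possible child types {A} ✗
  AB → possible child types {A, B, AB} ✗
  AO → possible child types {O, A} ✓
  BB → possible child types {B, AB} ✗
  BO → possible child types {O, A, B, AB} ✓
  OO → possible child types {O, A} ✓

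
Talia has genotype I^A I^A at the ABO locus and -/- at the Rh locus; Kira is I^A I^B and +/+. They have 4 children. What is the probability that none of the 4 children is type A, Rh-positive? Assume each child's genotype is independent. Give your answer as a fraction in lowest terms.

ABO cross I^A I^A × I^A I^B → 1/2 A, 1/2 AB.
Rh cross -/- × +/+ → 1 Rh+; so P(type A, Rh-positive) = 1/2 × 1 = 1/2 per child.
P(not type A, Rh-positive) = 1/2 for one child; (1/2)^4 = 1/16.

1/16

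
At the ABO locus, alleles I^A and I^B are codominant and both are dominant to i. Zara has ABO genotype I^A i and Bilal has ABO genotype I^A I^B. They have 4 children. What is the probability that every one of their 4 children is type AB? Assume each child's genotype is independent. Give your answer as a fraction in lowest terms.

1/256

ABO cross I^A i × I^A I^B → 1/2 A, 1/4 B, 1/4 AB.
So P(type AB) = 1/4 per child.
All 4 independent: (1/4)^4 = 1/256.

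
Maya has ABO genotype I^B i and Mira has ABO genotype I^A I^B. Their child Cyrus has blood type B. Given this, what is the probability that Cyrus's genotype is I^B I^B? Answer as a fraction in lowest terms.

Cross I^B i × I^A I^B → 1/4 I^A I^B, 1/4 I^A i, 1/4 I^B I^B, 1/4 I^B i.
Type-B genotypes among offspring: I^B I^B (1/4), I^B i (1/4); total 1/2.
P(I^B I^B | type B) = (1/4) / (1/2) = 1/2.

1/2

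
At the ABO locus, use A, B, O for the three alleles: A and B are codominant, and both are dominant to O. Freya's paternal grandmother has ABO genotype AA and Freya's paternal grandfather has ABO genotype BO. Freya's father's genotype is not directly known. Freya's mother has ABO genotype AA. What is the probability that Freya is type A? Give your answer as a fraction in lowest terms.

Freya's father's ABO genotype from AA × BO: 1/2 AB, 1/2 AO.
Crossing each possibility with the mother AA and summing P(type A): 1/2·1/2 + 1/2·1 = 3/4.

3/4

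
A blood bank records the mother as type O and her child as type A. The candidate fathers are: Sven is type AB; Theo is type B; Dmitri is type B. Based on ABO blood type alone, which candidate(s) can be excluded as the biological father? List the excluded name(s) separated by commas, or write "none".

Theo, Dmitri

A candidate is excluded only if no genotype consistent with his phenotype could produce a type A child with a type O mother.
Theo (type B): no genotype consistent with that phenotype can produce a type-A child with a type-O mother.
Dmitri (type B): no genotype consistent with that phenotype can produce a type-A child with a type-O mother.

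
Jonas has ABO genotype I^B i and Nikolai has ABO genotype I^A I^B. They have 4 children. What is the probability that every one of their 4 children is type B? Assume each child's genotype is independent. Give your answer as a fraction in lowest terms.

ABO cross I^B i × I^A I^B → 1/4 A, 1/2 B, 1/4 AB.
So P(type B) = 1/2 per child.
All 4 independent: (1/2)^4 = 1/16.

1/16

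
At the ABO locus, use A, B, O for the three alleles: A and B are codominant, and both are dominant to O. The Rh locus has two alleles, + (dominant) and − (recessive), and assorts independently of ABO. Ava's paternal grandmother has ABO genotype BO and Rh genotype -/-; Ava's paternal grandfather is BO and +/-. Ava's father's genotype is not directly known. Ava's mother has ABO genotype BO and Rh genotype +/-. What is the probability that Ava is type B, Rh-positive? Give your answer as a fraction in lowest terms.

15/32

Ava's father's ABO genotype from BO × BO: 1/4 BB, 1/2 BO, 1/4 OO.
Crossing each possibility with the mother BO and summing P(type B): 1/4·1 + 1/2·3/4 + 1/4·1/2 = 3/4.
Similarly for Rh via the father's Rh distribution: P(Rh+) = 5/8.
Independent loci: 3/4 × 5/8 = 15/32.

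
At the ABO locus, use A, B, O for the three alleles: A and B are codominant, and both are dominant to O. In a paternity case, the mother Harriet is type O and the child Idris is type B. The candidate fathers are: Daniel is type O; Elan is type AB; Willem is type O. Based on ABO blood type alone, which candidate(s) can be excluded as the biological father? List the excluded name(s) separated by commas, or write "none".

Daniel, Willem

A candidate is excluded only if no genotype consistent with his phenotype could produce a type B child with a type O mother.
Daniel (type O): no genotype consistent with that phenotype can produce a type-B child with a type-O mother.
Willem (type O): no genotype consistent with that phenotype can produce a type-B child with a type-O mother.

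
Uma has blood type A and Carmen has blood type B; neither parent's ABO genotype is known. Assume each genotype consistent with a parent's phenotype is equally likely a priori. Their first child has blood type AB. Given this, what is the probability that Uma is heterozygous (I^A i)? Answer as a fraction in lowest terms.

1/3

Possible genotypes: Uma ∈ {I^A I^A, I^A i}; Carmen ∈ {I^B I^B, I^B i}.
Weight each parental genotype pair by prior × P(type-AB child):
  I^A I^A × I^B I^B: posterior weight 4/9.
  I^A I^A × I^B i: posterior weight 2/9.
  I^A i × I^B I^B: posterior weight 2/9.
  I^A i × I^B i: posterior weight 1/9.
Sum the posterior weight over pairs where Uma is I^A i: 1/3.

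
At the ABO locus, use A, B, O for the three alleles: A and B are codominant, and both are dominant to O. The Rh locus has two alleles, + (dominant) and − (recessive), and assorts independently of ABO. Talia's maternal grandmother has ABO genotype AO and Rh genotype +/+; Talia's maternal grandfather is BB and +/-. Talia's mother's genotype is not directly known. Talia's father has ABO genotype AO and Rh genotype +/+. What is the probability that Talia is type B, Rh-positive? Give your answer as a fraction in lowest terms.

Talia's mother's ABO genotype from AO × BB: 1/2 AB, 1/2 BO.
Crossing each possibility with the father AO and summing P(type B): 1/2·1/4 + 1/2·1/4 = 1/4.
Similarly for Rh via the mother's Rh distribution: P(Rh+) = 1.
Independent loci: 1/4 × 1 = 1/4.

1/4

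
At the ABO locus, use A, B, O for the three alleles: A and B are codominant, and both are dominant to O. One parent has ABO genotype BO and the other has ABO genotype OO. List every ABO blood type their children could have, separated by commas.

Gametes from BO × OO give offspring ABO genotypes BO, OO, i.e. phenotypes O, B.

O, B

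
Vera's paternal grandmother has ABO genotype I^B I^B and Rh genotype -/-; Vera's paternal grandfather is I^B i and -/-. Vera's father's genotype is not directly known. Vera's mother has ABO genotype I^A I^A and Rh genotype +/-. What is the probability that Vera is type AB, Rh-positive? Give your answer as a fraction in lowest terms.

3/8

Vera's father's ABO genotype from I^B I^B × I^B i: 1/2 I^B I^B, 1/2 I^B i.
Crossing each possibility with the mother I^A I^A and summing P(type AB): 1/2·1 + 1/2·1/2 = 3/4.
Similarly for Rh via the father's Rh distribution: P(Rh+) = 1/2.
Independent loci: 3/4 × 1/2 = 3/8.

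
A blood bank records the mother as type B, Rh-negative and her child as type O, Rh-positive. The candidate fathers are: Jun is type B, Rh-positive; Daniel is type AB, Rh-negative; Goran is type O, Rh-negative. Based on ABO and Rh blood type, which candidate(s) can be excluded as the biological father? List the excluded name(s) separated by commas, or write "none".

Daniel, Goran

A candidate is excluded only if no genotype consistent with his phenotype could produce a type O, Rh-positive child with a type B, Rh-negative mother.
Daniel (type AB, Rh-): no genotype consistent with that phenotype can produce a type-O Rh+ child with a type-B mother.
Goran (type O, Rh-): no genotype consistent with that phenotype can produce a type-O Rh+ child with a type-B mother.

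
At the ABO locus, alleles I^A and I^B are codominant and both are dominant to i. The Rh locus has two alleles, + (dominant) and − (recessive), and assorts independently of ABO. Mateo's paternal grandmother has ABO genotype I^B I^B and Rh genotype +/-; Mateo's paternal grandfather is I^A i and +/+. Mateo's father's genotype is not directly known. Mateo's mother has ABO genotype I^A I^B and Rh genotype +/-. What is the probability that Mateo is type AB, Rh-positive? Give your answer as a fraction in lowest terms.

Mateo's father's ABO genotype from I^B I^B × I^A i: 1/2 I^A I^B, 1/2 I^B i.
Crossing each possibility with the mother I^A I^B and summing P(type AB): 1/2·1/2 + 1/2·1/4 = 3/8.
Similarly for Rh via the father's Rh distribution: P(Rh+) = 7/8.
Independent loci: 3/8 × 7/8 = 21/64.

21/64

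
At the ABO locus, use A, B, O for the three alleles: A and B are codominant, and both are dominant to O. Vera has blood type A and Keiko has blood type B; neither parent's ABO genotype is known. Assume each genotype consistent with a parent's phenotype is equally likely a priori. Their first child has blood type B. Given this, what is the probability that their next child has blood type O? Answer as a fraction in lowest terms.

1/12

Possible genotypes: Vera ∈ {AA, AO}; Keiko ∈ {BB, BO}.
Weight each parental genotype pair by prior × P(type-B child):
  AO × BB: posterior weight 2/3; P(next child type O) = 0.
  AO × BO: posterior weight 1/3; P(next child type O) = 1/4.
Weighted sum = 1/12.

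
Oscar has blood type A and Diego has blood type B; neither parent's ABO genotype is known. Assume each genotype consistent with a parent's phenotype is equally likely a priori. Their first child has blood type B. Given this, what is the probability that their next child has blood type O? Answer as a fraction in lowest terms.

Possible genotypes: Oscar ∈ {AA, AO}; Diego ∈ {BB, BO}.
Weight each parental genotype pair by prior × P(type-B child):
  AO × BB: posterior weight 2/3; P(next child type O) = 0.
  AO × BO: posterior weight 1/3; P(next child type O) = 1/4.
Weighted sum = 1/12.

1/12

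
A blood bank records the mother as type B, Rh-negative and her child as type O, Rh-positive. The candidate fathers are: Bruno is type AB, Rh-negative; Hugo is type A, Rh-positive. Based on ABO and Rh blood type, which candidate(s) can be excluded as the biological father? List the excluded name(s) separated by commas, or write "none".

A candidate is excluded only if no genotype consistent with his phenotype could produce a type O, Rh-positive child with a type B, Rh-negative mother.
Bruno (type AB, Rh-): no genotype consistent with that phenotype can produce a type-O Rh+ child with a type-B mother.

Bruno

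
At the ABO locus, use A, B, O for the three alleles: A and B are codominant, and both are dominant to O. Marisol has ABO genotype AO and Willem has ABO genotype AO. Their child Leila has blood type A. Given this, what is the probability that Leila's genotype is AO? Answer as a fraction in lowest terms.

Cross AO × AO → 1/4 AA, 1/2 AO, 1/4 OO.
Type-A genotypes among offspring: AA (1/4), AO (1/2); total 3/4.
P(AO | type A) = (1/2) / (3/4) = 2/3.

2/3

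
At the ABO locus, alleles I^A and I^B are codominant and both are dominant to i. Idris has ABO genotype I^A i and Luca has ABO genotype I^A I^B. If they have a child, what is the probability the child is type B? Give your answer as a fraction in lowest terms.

1/4

ABO cross I^A i × I^A I^B → offspring phenotypes: 1/2 A, 1/4 B, 1/4 AB.
So P(type B) = 1/4.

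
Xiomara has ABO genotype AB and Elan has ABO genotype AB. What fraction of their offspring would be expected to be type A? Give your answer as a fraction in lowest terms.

1/4

ABO cross AB × AB → offspring phenotypes: 1/4 A, 1/4 B, 1/2 AB.
So P(type A) = 1/4.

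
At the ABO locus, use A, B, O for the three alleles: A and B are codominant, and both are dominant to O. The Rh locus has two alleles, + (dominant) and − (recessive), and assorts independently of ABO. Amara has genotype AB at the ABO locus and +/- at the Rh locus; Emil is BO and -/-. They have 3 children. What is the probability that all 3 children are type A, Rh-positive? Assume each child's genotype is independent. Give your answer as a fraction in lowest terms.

1/512

ABO cross AB × BO → 1/4 A, 1/2 B, 1/4 AB.
Rh cross +/- × -/- → 1/2 Rh+, 1/2 Rh-; so P(type A, Rh-positive) = 1/4 × 1/2 = 1/8 per child.
All 3 independent: (1/8)^3 = 1/512.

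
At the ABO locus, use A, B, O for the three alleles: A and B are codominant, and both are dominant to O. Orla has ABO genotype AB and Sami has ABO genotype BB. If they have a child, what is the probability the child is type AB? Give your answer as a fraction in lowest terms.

ABO cross AB × BB → offspring phenotypes: 1/2 B, 1/2 AB.
So P(type AB) = 1/2.

1/2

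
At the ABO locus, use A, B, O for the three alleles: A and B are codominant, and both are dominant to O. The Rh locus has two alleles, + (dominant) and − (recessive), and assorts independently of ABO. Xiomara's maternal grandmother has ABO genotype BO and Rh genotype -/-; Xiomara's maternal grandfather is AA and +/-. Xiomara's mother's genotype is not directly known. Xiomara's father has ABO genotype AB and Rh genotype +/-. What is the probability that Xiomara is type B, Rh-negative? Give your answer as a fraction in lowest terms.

3/32

Xiomara's mother's ABO genotype from BO × AA: 1/2 AB, 1/2 AO.
Crossing each possibility with the father AB and summing P(type B): 1/2·1/4 + 1/2·1/4 = 1/4.
Similarly for Rh via the mother's Rh distribution: P(Rh-) = 3/8.
Independent loci: 1/4 × 3/8 = 3/32.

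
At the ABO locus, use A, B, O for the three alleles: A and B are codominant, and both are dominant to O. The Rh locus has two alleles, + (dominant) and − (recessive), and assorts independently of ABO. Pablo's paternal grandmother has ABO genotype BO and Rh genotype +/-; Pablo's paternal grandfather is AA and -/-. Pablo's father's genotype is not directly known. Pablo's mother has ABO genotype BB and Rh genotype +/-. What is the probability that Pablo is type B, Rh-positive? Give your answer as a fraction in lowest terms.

5/16

Pablo's father's ABO genotype from BO × AA: 1/2 AB, 1/2 AO.
Crossing each possibility with the mother BB and summing P(type B): 1/2·1/2 + 1/2·1/2 = 1/2.
Similarly for Rh via the father's Rh distribution: P(Rh+) = 5/8.
Independent loci: 1/2 × 5/8 = 5/16.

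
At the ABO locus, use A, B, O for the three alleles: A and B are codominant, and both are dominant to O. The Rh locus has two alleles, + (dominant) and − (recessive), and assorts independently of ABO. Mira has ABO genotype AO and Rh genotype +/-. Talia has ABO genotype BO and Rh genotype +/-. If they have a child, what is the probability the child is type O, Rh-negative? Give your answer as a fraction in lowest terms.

1/16

ABO cross AO × BO → offspring phenotypes: 1/4 O, 1/4 A, 1/4 B, 1/4 AB.
Rh cross +/- × +/- → 3/4 Rh+, 1/4 Rh-.
Independent loci: P(type O, Rh-negative) = 1/4 × 1/4 = 1/16.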